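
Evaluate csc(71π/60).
csc(71π/60) = -1.836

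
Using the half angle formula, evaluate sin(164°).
sin(164°) = √((1 - cos 328°)/2) = 0.2756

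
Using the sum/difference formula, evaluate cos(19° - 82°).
cos(19° - 82°) = cos 19° cos 82° + sin 19° sin 82° = 0.454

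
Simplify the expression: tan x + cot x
tan x + cot x = sec x csc x (using Quotient identities)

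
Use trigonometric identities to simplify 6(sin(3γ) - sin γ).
6(sin(3γ) - sin γ) = 6(2 cos(2γ) sin γ) (using Sum-to-product)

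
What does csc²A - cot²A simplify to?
csc²A - cot²A = 1 (using Pythagorean identity)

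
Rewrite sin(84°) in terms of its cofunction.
sin(84°) = cos(90° - 84°) = cos(6°)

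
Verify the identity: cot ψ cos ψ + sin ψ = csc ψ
LHS = cos²ψ/sin ψ + sin ψ = (cos²ψ + sin²ψ)/sin ψ = 1/sin ψ = csc ψ = RHS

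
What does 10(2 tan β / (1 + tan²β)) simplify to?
10(2 tan β / (1 + tan²β)) = 10(sin(2β)) (using Double angle)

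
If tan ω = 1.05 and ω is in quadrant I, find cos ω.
cos ω = 0.6897 (using tan²ω + 1 = sec²ω)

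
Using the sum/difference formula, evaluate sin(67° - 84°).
sin(67° - 84°) = sin 67° cos 84° - cos 67° sin 84° = -0.2924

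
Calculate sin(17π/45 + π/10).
sin(17π/45 + π/10) = sin 17π/45 cos π/10 + cos 17π/45 sin π/10 = 0.9976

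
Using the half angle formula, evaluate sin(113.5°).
sin(113.5°) = √((1 - cos 227°)/2) = 0.9171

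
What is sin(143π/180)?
sin(143π/180) = 0.6018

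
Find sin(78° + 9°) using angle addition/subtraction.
sin(78° + 9°) = sin 78° cos 9° + cos 78° sin 9° = 0.9986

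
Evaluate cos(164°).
cos(164°) = -0.9613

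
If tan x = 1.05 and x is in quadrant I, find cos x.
cos x = 0.6897 (using tan²x + 1 = sec²x)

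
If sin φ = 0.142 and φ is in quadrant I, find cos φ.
cos φ = 0.9899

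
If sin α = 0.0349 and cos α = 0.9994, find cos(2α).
cos(2α) = cos²α - sin²α = 0.9976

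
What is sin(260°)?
sin(260°) = -0.9848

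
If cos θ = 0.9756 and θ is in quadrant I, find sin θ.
sin θ = 0.2196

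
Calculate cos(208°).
cos(208°) = -0.8829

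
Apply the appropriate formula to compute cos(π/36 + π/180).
cos(π/36 + π/180) = cos π/36 cos π/180 - sin π/36 sin π/180 = 0.9945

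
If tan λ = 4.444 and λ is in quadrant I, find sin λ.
sin λ = 0.9756 (using tan²λ + 1 = sec²λ)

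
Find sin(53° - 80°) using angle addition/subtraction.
sin(53° - 80°) = sin 53° cos 80° - cos 53° sin 80° = -0.454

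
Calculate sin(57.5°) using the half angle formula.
sin(57.5°) = √((1 - cos 115°)/2) = 0.8434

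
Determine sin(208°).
sin(208°) = -0.4695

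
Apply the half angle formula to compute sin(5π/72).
sin(5π/72) = √((1 - cos 5π/36)/2) = 0.2164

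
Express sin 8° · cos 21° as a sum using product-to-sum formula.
sin 8° cos 21° = (1/2)[sin(8°+21°) + sin(8°-21°)]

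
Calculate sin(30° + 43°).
sin(30° + 43°) = sin 30° cos 43° + cos 30° sin 43° = 0.9563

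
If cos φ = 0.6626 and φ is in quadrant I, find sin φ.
sin φ = 0.749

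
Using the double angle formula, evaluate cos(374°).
cos(374°) = cos²187° - sin²187° = 0.9703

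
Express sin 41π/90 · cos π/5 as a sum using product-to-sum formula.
sin 41π/90 cos π/5 = (1/2)[sin(41π/90+π/5) + sin(41π/90-π/5)]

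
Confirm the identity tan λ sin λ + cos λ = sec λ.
LHS = sin²λ/cos λ + cos λ = (sin²λ + cos²λ)/cos λ = 1/cos λ = sec λ = RHS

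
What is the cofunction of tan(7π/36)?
tan(7π/36) = cot(π/2 - 7π/36) = cot(11π/36)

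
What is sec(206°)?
sec(206°) = -1.113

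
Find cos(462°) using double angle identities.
cos(462°) = cos²231° - sin²231° = -0.2079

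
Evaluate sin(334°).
sin(334°) = -0.4384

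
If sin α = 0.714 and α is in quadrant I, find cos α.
cos α = 0.7001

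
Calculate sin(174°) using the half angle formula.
sin(174°) = √((1 - cos 348°)/2) = 0.1045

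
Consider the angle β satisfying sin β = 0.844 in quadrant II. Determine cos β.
cos β = ±√(1 - sin²β) = -0.5363 (negative in QII)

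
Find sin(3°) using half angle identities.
sin(3°) = √((1 - cos 6°)/2) = 0.05234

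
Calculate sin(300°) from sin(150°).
sin(300°) = 2 sin 150° cos 150° = -√3/2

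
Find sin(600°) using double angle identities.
sin(600°) = 2 sin 300° cos 300° = -√3/2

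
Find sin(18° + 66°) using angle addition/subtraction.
sin(18° + 66°) = sin 18° cos 66° + cos 18° sin 66° = 0.9945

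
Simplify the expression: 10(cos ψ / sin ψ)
10(cos ψ / sin ψ) = 10(cot ψ) (using Quotient identity)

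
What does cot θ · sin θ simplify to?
cot θ · sin θ = cos θ (using Quotient identity)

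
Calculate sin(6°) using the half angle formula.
sin(6°) = √((1 - cos 12°)/2) = 0.1045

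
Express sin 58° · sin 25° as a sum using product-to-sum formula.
sin 58° sin 25° = (1/2)[cos(58°-25°) - cos(58°+25°)]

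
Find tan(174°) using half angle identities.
tan(174°) = sin 348° / (1 + cos 348°) = -0.1051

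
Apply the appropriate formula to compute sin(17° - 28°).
sin(17° - 28°) = sin 17° cos 28° - cos 17° sin 28° = -0.1908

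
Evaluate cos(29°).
cos(29°) = 0.8746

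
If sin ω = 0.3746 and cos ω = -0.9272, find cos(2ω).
cos(2ω) = cos²ω - sin²ω = 0.7194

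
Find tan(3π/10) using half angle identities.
tan(3π/10) = sin 3π/5 / (1 + cos 3π/5) = 1.376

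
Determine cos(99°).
cos(99°) = -0.1564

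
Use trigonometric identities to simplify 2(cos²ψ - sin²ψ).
2(cos²ψ - sin²ψ) = 2(cos(2ψ)) (using Double angle)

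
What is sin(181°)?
sin(181°) = -0.01745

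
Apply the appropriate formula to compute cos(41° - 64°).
cos(41° - 64°) = cos 41° cos 64° + sin 41° sin 64° = 0.9205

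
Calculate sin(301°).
sin(301°) = -0.8572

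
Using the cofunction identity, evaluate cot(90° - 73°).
cot(90° - 73°) = tan(73°) = 3.271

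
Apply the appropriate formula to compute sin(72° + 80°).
sin(72° + 80°) = sin 72° cos 80° + cos 72° sin 80° = 0.4695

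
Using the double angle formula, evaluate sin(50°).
sin(50°) = 2 sin 25° cos 25° = 0.766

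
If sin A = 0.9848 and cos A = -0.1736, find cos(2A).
cos(2A) = cos²A - sin²A = -0.9397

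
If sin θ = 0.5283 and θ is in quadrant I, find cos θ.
cos θ = 0.8491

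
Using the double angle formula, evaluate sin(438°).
sin(438°) = 2 sin 219° cos 219° = 0.9781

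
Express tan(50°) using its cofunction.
tan(50°) = cot(90° - 50°) = cot(40°)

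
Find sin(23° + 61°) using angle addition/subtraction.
sin(23° + 61°) = sin 23° cos 61° + cos 23° sin 61° = 0.9945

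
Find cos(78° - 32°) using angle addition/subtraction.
cos(78° - 32°) = cos 78° cos 32° + sin 78° sin 32° = 0.6947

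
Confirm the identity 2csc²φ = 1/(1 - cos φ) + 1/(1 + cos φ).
RHS = [(1 + cos φ) + (1 - cos φ)] / [(1 - cos φ)(1 + cos φ)] = 2/(1 - cos²φ) = 2/sin²φ = 2csc²φ = LHS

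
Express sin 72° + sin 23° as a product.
sin 72° + sin 23° = 2 sin(47.5°) cos(24.5°)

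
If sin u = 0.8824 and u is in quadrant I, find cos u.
cos u = 0.4705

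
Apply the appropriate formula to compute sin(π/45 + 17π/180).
sin(π/45 + 17π/180) = sin π/45 cos 17π/180 + cos π/45 sin 17π/180 = 0.3584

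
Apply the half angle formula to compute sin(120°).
sin(120°) = √((1 - cos 240°)/2) = √3/2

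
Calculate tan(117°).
tan(117°) = -1.963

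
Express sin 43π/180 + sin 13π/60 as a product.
sin 43π/180 + sin 13π/60 = 2 sin(41π/180) cos(π/90)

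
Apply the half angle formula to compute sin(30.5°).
sin(30.5°) = √((1 - cos 61°)/2) = 0.5075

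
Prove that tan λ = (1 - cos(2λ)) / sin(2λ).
RHS = 2sin²λ / (2 sin λ cos λ) = sin λ/cos λ = tan λ = LHS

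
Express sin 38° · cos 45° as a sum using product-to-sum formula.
sin 38° cos 45° = (1/2)[sin(38°+45°) + sin(38°-45°)]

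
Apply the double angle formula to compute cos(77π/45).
cos(77π/45) = cos²77π/90 - sin²77π/90 = 0.6157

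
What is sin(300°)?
sin(300°) = -√3/2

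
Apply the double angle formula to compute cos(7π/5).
cos(7π/5) = 2cos²7π/10 - 1 = -0.309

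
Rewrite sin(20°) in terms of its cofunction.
sin(20°) = cos(90° - 20°) = cos(70°)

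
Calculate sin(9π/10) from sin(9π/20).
sin(9π/10) = 2 sin 9π/20 cos 9π/20 = 0.309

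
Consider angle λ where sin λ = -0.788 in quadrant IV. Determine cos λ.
cos λ = √(1 - sin²λ) = 0.6157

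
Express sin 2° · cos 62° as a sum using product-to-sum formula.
sin 2° cos 62° = (1/2)[sin(2°+62°) + sin(2°-62°)]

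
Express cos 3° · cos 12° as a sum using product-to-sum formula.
cos 3° cos 12° = (1/2)[cos(3°-12°) + cos(3°+12°)]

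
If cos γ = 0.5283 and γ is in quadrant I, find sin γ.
sin γ = 0.8491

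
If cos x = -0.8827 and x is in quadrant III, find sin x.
sin x = -0.4699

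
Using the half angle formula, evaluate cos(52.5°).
cos(52.5°) = √((1 + cos 105°)/2) = 0.6088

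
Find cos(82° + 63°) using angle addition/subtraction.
cos(82° + 63°) = cos 82° cos 63° - sin 82° sin 63° = -0.8192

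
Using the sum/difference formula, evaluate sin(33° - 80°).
sin(33° - 80°) = sin 33° cos 80° - cos 33° sin 80° = -0.7314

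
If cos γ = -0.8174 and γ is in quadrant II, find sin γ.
sin γ = 0.5761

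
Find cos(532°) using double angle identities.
cos(532°) = cos²266° - sin²266° = -0.9903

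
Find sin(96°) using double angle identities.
sin(96°) = 2 sin 48° cos 48° = 0.9945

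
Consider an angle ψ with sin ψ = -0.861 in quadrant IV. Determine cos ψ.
cos ψ = √(1 - sin²ψ) = 0.5086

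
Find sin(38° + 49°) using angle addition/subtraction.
sin(38° + 49°) = sin 38° cos 49° + cos 38° sin 49° = 0.9986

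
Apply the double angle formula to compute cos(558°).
cos(558°) = 1 - 2sin²279° = -0.9511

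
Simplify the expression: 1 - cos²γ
1 - cos²γ = sin²γ (using Pythagorean identity)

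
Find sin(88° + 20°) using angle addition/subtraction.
sin(88° + 20°) = sin 88° cos 20° + cos 88° sin 20° = 0.9511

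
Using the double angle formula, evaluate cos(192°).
cos(192°) = cos²96° - sin²96° = -0.9781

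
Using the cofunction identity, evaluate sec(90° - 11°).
sec(90° - 11°) = csc(11°) = 5.241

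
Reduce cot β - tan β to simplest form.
cot β - tan β = 2 cot(2β) (using Double angle)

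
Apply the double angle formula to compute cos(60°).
cos(60°) = cos²30° - sin²30° = 1/2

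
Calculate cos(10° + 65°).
cos(10° + 65°) = cos 10° cos 65° - sin 10° sin 65° = (√6-√2)/4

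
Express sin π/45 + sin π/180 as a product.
sin π/45 + sin π/180 = 2 sin(π/72) cos(π/120)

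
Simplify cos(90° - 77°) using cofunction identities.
cos(90° - 77°) = sin(77°)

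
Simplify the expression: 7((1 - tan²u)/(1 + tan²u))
7((1 - tan²u)/(1 + tan²u)) = 7(cos(2u)) (using Double angle)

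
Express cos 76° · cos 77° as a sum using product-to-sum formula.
cos 76° cos 77° = (1/2)[cos(76°-77°) + cos(76°+77°)]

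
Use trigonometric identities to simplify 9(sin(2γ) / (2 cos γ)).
9(sin(2γ) / (2 cos γ)) = 9(sin γ) (using Double angle)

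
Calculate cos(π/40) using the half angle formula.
cos(π/40) = √((1 + cos π/20)/2) = 0.9969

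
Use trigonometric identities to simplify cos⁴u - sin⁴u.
cos⁴u - sin⁴u = cos(2u) (using Factoring + double angle)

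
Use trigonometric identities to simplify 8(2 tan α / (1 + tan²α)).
8(2 tan α / (1 + tan²α)) = 8(sin(2α)) (using Double angle)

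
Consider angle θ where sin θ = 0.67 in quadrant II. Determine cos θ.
cos θ = ±√(1 - sin²θ) = -0.7424 (negative in QII)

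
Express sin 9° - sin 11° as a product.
sin 9° - sin 11° = 2 cos(10°) sin(-1°)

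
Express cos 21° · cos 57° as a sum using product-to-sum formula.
cos 21° cos 57° = (1/2)[cos(21°-57°) + cos(21°+57°)]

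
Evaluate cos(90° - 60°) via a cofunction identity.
cos(90° - 60°) = sin(60°) = √3/2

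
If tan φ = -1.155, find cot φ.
cot φ = 1/tan φ = -0.8658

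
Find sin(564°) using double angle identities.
sin(564°) = 2 sin 282° cos 282° = -0.4067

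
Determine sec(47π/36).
sec(47π/36) = -1.743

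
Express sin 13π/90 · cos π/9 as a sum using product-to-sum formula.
sin 13π/90 cos π/9 = (1/2)[sin(13π/90+π/9) + sin(13π/90-π/9)]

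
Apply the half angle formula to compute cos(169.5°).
cos(169.5°) = -√((1 + cos 339°)/2) = -0.9833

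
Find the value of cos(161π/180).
cos(161π/180) = -0.9455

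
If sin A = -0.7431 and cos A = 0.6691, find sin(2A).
sin(2A) = 2 sin A cos A = -0.9944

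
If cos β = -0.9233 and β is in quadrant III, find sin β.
sin β = -0.3841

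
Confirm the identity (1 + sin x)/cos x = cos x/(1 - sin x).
LHS = (1 + sin x)(1 - sin x) / (cos x(1 - sin x)) = (1 - sin²x) / (cos x(1 - sin x)) = cos²x / (cos x(1 - sin x)) = cos x/(1 - sin x) = RHS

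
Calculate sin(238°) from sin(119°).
sin(238°) = 2 sin 119° cos 119° = -0.848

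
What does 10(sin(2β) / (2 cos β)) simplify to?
10(sin(2β) / (2 cos β)) = 10(sin β) (using Double angle)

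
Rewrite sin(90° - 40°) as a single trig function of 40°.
sin(90° - 40°) = cos(40°)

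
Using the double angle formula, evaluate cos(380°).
cos(380°) = 2cos²190° - 1 = 0.9397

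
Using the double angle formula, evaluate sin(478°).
sin(478°) = 2 sin 239° cos 239° = 0.8829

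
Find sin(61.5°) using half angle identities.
sin(61.5°) = √((1 - cos 123°)/2) = 0.8788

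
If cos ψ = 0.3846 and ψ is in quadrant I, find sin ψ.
sin ψ = 0.9231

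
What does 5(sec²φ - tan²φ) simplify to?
5(sec²φ - tan²φ) = 5 (using Pythagorean identity)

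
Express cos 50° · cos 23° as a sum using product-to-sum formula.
cos 50° cos 23° = (1/2)[cos(50°-23°) + cos(50°+23°)]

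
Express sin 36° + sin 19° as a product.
sin 36° + sin 19° = 2 sin(27.5°) cos(8.5°)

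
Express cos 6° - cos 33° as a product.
cos 6° - cos 33° = -2 sin(19.5°) sin(-13.5°)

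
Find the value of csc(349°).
csc(349°) = -5.241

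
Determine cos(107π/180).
cos(107π/180) = -0.2924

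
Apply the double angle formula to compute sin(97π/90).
sin(97π/90) = 2 sin 97π/180 cos 97π/180 = -0.2419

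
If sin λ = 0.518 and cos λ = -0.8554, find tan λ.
tan λ = sin λ / cos λ = -0.6056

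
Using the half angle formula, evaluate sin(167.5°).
sin(167.5°) = √((1 - cos 335°)/2) = 0.2164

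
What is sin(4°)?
sin(4°) = 0.06976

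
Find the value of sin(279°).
sin(279°) = -0.9877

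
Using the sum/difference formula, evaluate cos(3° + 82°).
cos(3° + 82°) = cos 3° cos 82° - sin 3° sin 82° = 0.08716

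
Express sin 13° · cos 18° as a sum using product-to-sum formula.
sin 13° cos 18° = (1/2)[sin(13°+18°) + sin(13°-18°)]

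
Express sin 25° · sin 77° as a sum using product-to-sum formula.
sin 25° sin 77° = (1/2)[cos(25°-77°) - cos(25°+77°)]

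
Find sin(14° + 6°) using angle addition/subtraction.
sin(14° + 6°) = sin 14° cos 6° + cos 14° sin 6° = 0.342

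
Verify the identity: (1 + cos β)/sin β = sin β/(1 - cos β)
RHS = sin β(1 + cos β) / ((1 - cos β)(1 + cos β)) = sin β(1 + cos β) / (1 - cos²β) = sin β(1 + cos β) / sin²β = (1 + cos β)/sin β = LHS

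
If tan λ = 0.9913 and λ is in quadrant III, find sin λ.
sin λ = -0.704 (using tan²λ + 1 = sec²λ)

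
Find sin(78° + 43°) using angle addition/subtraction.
sin(78° + 43°) = sin 78° cos 43° + cos 78° sin 43° = 0.8572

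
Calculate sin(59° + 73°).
sin(59° + 73°) = sin 59° cos 73° + cos 59° sin 73° = 0.7431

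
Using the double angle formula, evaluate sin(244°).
sin(244°) = 2 sin 122° cos 122° = -0.8988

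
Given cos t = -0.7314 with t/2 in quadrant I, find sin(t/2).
sin(t/2) = ±√((1 - cos t)/2); positive since t/2 ∈ QI, so sin(t/2) = 0.9304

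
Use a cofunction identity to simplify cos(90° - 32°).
cos(90° - 32°) = sin(32°)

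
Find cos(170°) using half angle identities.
cos(170°) = -√((1 + cos 340°)/2) = -0.9848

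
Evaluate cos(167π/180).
cos(167π/180) = -0.9744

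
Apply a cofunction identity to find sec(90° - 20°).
sec(90° - 20°) = csc(20°) = 2.924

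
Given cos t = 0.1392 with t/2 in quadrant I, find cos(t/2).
cos(t/2) = ±√((1 + cos t)/2); positive since t/2 ∈ QI, so cos(t/2) = 0.7547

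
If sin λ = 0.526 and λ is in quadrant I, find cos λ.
cos λ = 0.8505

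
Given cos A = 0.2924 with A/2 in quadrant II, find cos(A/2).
cos(A/2) = ±√((1 + cos A)/2); negative since A/2 ∈ QII, so cos(A/2) = -0.8039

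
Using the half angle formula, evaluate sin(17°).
sin(17°) = √((1 - cos 34°)/2) = 0.2924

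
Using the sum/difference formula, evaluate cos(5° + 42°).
cos(5° + 42°) = cos 5° cos 42° - sin 5° sin 42° = 0.682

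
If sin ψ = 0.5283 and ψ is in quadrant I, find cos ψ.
cos ψ = 0.8491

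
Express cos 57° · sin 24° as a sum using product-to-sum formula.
cos 57° sin 24° = (1/2)[sin(57°+24°) - sin(57°-24°)]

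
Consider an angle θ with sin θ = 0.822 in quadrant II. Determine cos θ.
cos θ = ±√(1 - sin²θ) = -0.5695 (negative in QII)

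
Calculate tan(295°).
tan(295°) = -2.145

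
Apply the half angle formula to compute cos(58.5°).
cos(58.5°) = √((1 + cos 117°)/2) = 0.5225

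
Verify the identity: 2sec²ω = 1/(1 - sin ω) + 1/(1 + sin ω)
RHS = [(1 + sin ω) + (1 - sin ω)] / [(1 - sin ω)(1 + sin ω)] = 2/(1 - sin²ω) = 2/cos²ω = 2sec²ω = LHS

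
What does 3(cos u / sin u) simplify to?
3(cos u / sin u) = 3(cot u) (using Quotient identity)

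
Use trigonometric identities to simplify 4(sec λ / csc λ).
4(sec λ / csc λ) = 4(tan λ) (using Reciprocal identities)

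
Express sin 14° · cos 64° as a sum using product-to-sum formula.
sin 14° cos 64° = (1/2)[sin(14°+64°) + sin(14°-64°)]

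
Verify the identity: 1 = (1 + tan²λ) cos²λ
RHS = sec²λ · cos²λ = (1/cos²λ) · cos²λ = 1 = LHS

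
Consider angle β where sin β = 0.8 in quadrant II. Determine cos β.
cos β = ±√(1 - sin²β) = -0.6 (negative in QII)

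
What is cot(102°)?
cot(102°) = -0.2126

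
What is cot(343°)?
cot(343°) = -3.271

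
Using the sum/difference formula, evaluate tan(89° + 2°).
tan(89° + 2°) = (tan 89° + tan 2°)/(1 - tan 89° tan 2°) = -57.29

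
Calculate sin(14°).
sin(14°) = 0.2419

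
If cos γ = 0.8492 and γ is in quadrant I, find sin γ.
sin γ = 0.5281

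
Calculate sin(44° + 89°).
sin(44° + 89°) = sin 44° cos 89° + cos 44° sin 89° = 0.7314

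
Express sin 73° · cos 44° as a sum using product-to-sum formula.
sin 73° cos 44° = (1/2)[sin(73°+44°) + sin(73°-44°)]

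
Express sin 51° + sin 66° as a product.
sin 51° + sin 66° = 2 sin(58.5°) cos(-7.5°)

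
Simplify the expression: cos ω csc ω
cos ω csc ω = cot ω (using Reciprocal + quotient)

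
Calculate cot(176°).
cot(176°) = -14.3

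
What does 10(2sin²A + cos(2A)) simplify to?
10(2sin²A + cos(2A)) = 10 (using Double angle)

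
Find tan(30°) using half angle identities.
tan(30°) = sin 60° / (1 + cos 60°) = √3/3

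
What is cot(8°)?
cot(8°) = 7.115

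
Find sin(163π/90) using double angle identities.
sin(163π/90) = 2 sin 163π/180 cos 163π/180 = -0.5592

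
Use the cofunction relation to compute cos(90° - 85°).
cos(90° - 85°) = sin(85°) = 0.9962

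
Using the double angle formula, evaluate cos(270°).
cos(270°) = cos²135° - sin²135° = 0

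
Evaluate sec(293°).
sec(293°) = 2.559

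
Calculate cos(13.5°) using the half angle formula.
cos(13.5°) = √((1 + cos 27°)/2) = 0.9724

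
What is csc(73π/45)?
csc(73π/45) = -1.079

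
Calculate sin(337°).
sin(337°) = -0.3907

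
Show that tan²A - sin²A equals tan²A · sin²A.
LHS = sin²A/cos²A - sin²A = sin²A(1/cos²A - 1) = sin²A · (1 - cos²A)/cos²A = sin²A · sin²A/cos²A = sin²A · tan²A = RHS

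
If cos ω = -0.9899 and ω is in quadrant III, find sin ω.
sin ω = -0.1418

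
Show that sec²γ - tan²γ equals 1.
LHS = 1/cos²γ - sin²γ/cos²γ = (1 - sin²γ)/cos²γ = cos²γ/cos²γ = 1 = RHS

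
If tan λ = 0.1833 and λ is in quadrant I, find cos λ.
cos λ = 0.9836 (using tan²λ + 1 = sec²λ)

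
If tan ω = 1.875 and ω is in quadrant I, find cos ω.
cos ω = 0.4706 (using tan²ω + 1 = sec²ω)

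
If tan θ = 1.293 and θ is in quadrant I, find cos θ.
cos θ = 0.6118 (using tan²θ + 1 = sec²θ)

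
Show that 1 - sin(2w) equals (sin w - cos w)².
RHS = sin²w - 2 sin w cos w + cos²w = (sin²w + cos²w) - 2 sin w cos w = 1 - sin(2w) = LHS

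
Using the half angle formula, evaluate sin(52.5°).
sin(52.5°) = √((1 - cos 105°)/2) = 0.7934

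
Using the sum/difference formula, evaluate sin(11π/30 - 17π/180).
sin(11π/30 - 17π/180) = sin 11π/30 cos 17π/180 - cos 11π/30 sin 17π/180 = 0.7547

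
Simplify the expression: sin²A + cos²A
sin²A + cos²A = 1 (using Pythagorean identity)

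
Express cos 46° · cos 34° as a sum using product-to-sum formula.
cos 46° cos 34° = (1/2)[cos(46°-34°) + cos(46°+34°)]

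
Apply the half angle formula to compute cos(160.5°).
cos(160.5°) = -√((1 + cos 321°)/2) = -0.9426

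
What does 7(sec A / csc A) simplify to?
7(sec A / csc A) = 7(tan A) (using Reciprocal identities)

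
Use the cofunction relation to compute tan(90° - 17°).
tan(90° - 17°) = cot(17°) = 3.271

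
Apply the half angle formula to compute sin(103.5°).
sin(103.5°) = √((1 - cos 207°)/2) = 0.9724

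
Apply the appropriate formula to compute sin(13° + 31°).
sin(13° + 31°) = sin 13° cos 31° + cos 13° sin 31° = 0.6947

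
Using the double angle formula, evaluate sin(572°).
sin(572°) = 2 sin 286° cos 286° = -0.5299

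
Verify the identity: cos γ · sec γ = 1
LHS = cos γ · (1/cos γ) = 1 = RHS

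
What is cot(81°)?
cot(81°) = 0.1584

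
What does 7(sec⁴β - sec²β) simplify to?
7(sec⁴β - sec²β) = 7(tan⁴β + tan²β) (using Pythagorean)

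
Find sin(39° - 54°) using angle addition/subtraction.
sin(39° - 54°) = sin 39° cos 54° - cos 39° sin 54° = -(√6-√2)/4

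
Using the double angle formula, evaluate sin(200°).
sin(200°) = 2 sin 100° cos 100° = -0.342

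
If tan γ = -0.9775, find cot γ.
cot γ = 1/tan γ = -1.023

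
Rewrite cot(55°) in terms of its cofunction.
cot(55°) = tan(90° - 55°) = tan(35°)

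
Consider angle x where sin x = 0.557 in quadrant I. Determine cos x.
cos x = √(1 - sin²x) = 0.8305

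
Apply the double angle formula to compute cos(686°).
cos(686°) = 1 - 2sin²343° = 0.829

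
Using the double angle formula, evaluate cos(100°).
cos(100°) = cos²50° - sin²50° = -0.1736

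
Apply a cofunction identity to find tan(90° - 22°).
tan(90° - 22°) = cot(22°) = 2.475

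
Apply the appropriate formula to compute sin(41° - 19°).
sin(41° - 19°) = sin 41° cos 19° - cos 41° sin 19° = 0.3746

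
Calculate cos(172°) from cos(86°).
cos(172°) = cos²86° - sin²86° = -0.9903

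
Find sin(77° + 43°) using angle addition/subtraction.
sin(77° + 43°) = sin 77° cos 43° + cos 77° sin 43° = √3/2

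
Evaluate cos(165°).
cos(165°) = -(√6+√2)/4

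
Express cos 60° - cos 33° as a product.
cos 60° - cos 33° = -2 sin(46.5°) sin(13.5°)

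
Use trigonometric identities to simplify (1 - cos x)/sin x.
(1 - cos x)/sin x = tan(x/2) (using Half angle)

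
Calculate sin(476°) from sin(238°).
sin(476°) = 2 sin 238° cos 238° = 0.8988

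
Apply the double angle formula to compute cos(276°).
cos(276°) = cos²138° - sin²138° = 0.1045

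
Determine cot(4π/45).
cot(4π/45) = 3.487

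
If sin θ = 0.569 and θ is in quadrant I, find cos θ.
cos θ = 0.8223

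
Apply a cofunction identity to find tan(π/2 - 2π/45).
tan(π/2 - 2π/45) = cot(2π/45) = 7.115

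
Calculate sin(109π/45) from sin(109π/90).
sin(109π/45) = 2 sin 109π/90 cos 109π/90 = 0.9703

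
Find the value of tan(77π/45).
tan(77π/45) = -1.28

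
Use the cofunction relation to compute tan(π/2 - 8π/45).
tan(π/2 - 8π/45) = cot(8π/45) = 1.6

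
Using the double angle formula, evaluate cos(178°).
cos(178°) = 2cos²89° - 1 = -0.9994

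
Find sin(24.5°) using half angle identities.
sin(24.5°) = √((1 - cos 49°)/2) = 0.4147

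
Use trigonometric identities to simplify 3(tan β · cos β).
3(tan β · cos β) = 3(sin β) (using Quotient identity)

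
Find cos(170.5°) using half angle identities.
cos(170.5°) = -√((1 + cos 341°)/2) = -0.9863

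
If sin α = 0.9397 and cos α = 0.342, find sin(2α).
sin(2α) = 2 sin α cos α = 0.6428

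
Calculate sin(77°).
sin(77°) = 0.9744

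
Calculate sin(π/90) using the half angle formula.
sin(π/90) = √((1 - cos π/45)/2) = 0.0349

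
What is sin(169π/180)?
sin(169π/180) = 0.1908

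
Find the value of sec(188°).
sec(188°) = -1.01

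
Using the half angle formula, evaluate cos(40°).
cos(40°) = √((1 + cos 80°)/2) = 0.766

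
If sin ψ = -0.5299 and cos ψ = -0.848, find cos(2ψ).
cos(2ψ) = cos²ψ - sin²ψ = 0.4383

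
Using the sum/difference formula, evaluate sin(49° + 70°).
sin(49° + 70°) = sin 49° cos 70° + cos 49° sin 70° = 0.8746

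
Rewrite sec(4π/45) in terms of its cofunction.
sec(4π/45) = csc(π/2 - 4π/45) = csc(37π/90)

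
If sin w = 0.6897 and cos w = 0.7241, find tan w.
tan w = sin w / cos w = 0.9525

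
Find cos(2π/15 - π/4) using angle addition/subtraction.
cos(2π/15 - π/4) = cos 2π/15 cos π/4 + sin 2π/15 sin π/4 = 0.9336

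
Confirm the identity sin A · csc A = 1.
LHS = sin A · (1/sin A) = 1 = RHS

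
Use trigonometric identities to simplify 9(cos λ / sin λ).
9(cos λ / sin λ) = 9(cot λ) (using Quotient identity)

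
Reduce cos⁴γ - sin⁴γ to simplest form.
cos⁴γ - sin⁴γ = cos(2γ) (using Factoring + double angle)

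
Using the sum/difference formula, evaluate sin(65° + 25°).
sin(65° + 25°) = sin 65° cos 25° + cos 65° sin 25° = 1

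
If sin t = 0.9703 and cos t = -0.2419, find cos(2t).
cos(2t) = cos²t - sin²t = -0.883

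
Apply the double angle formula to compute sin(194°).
sin(194°) = 2 sin 97° cos 97° = -0.2419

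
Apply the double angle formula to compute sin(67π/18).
sin(67π/18) = 2 sin 67π/36 cos 67π/36 = -0.766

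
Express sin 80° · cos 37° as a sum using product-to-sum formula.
sin 80° cos 37° = (1/2)[sin(80°+37°) + sin(80°-37°)]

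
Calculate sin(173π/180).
sin(173π/180) = 0.1219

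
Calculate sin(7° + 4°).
sin(7° + 4°) = sin 7° cos 4° + cos 7° sin 4° = 0.1908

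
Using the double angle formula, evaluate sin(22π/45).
sin(22π/45) = 2 sin 11π/45 cos 11π/45 = 0.9994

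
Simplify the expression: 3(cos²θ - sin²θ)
3(cos²θ - sin²θ) = 3(cos(2θ)) (using Double angle)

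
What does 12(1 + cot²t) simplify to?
12(1 + cot²t) = 12(csc²t) (using Pythagorean identity)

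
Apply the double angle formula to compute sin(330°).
sin(330°) = 2 sin 165° cos 165° = -1/2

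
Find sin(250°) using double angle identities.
sin(250°) = 2 sin 125° cos 125° = -0.9397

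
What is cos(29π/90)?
cos(29π/90) = 0.5299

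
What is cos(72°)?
cos(72°) = 0.309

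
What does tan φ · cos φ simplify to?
tan φ · cos φ = sin φ (using Quotient identity)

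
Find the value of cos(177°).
cos(177°) = -0.9986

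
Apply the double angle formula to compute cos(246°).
cos(246°) = cos²123° - sin²123° = -0.4067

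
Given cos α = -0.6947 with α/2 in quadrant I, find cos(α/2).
cos(α/2) = ±√((1 + cos α)/2); positive since α/2 ∈ QI, so cos(α/2) = 0.3907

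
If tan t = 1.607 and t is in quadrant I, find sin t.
sin t = 0.849 (using tan²t + 1 = sec²t)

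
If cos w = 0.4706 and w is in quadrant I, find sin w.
sin w = 0.8823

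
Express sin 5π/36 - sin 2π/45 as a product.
sin 5π/36 - sin 2π/45 = 2 cos(11π/120) sin(17π/360)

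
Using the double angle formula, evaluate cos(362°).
cos(362°) = 1 - 2sin²181° = 0.9994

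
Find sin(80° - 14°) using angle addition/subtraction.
sin(80° - 14°) = sin 80° cos 14° - cos 80° sin 14° = 0.9135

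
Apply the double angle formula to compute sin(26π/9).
sin(26π/9) = 2 sin 13π/9 cos 13π/9 = 0.342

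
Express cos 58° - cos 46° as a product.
cos 58° - cos 46° = -2 sin(52°) sin(6°)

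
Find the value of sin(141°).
sin(141°) = 0.6293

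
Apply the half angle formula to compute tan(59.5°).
tan(59.5°) = sin 119° / (1 + cos 119°) = 1.698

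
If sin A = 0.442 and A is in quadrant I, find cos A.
cos A = 0.897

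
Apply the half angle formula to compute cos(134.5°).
cos(134.5°) = -√((1 + cos 269°)/2) = -0.7009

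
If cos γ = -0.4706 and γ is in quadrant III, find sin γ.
sin γ = -0.8823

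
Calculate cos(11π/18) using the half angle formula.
cos(11π/18) = -√((1 + cos 11π/9)/2) = -0.342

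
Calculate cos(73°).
cos(73°) = 0.2924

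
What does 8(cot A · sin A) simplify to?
8(cot A · sin A) = 8(cos A) (using Quotient identity)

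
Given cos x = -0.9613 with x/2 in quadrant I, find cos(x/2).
cos(x/2) = ±√((1 + cos x)/2); positive since x/2 ∈ QI, so cos(x/2) = 0.1391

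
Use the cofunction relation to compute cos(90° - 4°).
cos(90° - 4°) = sin(4°) = 0.06976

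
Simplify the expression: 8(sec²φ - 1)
8(sec²φ - 1) = 8(tan²φ) (using Pythagorean identity)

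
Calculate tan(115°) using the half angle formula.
tan(115°) = sin 230° / (1 + cos 230°) = -2.145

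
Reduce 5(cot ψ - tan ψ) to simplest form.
5(cot ψ - tan ψ) = 5(2 cot(2ψ)) (using Double angle)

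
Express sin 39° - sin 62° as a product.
sin 39° - sin 62° = 2 cos(50.5°) sin(-11.5°)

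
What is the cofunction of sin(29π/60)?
sin(29π/60) = cos(π/2 - 29π/60) = cos(π/60)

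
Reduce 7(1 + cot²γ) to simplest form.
7(1 + cot²γ) = 7(csc²γ) (using Pythagorean identity)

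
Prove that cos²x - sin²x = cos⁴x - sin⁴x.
RHS = (cos²x - sin²x)(cos²x + sin²x) = (cos²x - sin²x) · 1 = cos²x - sin²x = LHS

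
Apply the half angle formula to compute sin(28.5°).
sin(28.5°) = √((1 - cos 57°)/2) = 0.4772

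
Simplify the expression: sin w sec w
sin w sec w = tan w (using Reciprocal + quotient)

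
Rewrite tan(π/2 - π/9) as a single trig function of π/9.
tan(π/2 - π/9) = cot(π/9)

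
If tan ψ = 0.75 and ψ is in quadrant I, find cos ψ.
cos ψ = 0.8 (using tan²ψ + 1 = sec²ψ)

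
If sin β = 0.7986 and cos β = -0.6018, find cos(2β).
cos(2β) = cos²β - sin²β = -0.2756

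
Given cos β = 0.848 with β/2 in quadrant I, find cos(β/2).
cos(β/2) = ±√((1 + cos β)/2); positive since β/2 ∈ QI, so cos(β/2) = 0.9612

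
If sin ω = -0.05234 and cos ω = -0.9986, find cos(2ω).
cos(2ω) = cos²ω - sin²ω = 0.9945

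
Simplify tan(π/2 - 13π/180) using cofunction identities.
tan(π/2 - 13π/180) = cot(13π/180)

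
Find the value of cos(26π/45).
cos(26π/45) = -0.2419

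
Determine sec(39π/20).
sec(39π/20) = 1.012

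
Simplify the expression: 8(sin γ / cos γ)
8(sin γ / cos γ) = 8(tan γ) (using Quotient identity)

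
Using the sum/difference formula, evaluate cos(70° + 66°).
cos(70° + 66°) = cos 70° cos 66° - sin 70° sin 66° = -0.7193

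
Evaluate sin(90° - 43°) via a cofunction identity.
sin(90° - 43°) = cos(43°) = 0.7314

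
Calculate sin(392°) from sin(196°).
sin(392°) = 2 sin 196° cos 196° = 0.5299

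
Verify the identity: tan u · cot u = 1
LHS = (sin u/cos u) · (cos u/sin u) = 1 = RHS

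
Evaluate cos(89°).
cos(89°) = 0.01745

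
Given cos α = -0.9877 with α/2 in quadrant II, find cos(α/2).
cos(α/2) = ±√((1 + cos α)/2); negative since α/2 ∈ QII, so cos(α/2) = -0.07842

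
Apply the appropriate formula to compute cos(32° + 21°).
cos(32° + 21°) = cos 32° cos 21° - sin 32° sin 21° = 0.6018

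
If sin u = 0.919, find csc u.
csc u = 1/sin u = 1.088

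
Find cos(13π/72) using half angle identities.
cos(13π/72) = √((1 + cos 13π/36)/2) = 0.8434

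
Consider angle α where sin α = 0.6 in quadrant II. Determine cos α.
cos α = ±√(1 - sin²α) = -0.8 (negative in QII)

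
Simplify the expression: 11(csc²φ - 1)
11(csc²φ - 1) = 11(cot²φ) (using Pythagorean identity)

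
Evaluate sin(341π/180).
sin(341π/180) = -0.3256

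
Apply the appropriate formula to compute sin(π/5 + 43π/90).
sin(π/5 + 43π/90) = sin π/5 cos 43π/90 + cos π/5 sin 43π/90 = 0.848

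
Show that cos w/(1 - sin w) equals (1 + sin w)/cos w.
RHS = (1 + sin w)(1 - sin w) / (cos w(1 - sin w)) = (1 - sin²w) / (cos w(1 - sin w)) = cos²w / (cos w(1 - sin w)) = cos w/(1 - sin w) = LHS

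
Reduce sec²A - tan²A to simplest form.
sec²A - tan²A = 1 (using Pythagorean identity)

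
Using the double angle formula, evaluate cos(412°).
cos(412°) = cos²206° - sin²206° = 0.6157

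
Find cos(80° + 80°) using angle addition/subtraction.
cos(80° + 80°) = cos 80° cos 80° - sin 80° sin 80° = -0.9397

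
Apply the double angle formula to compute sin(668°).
sin(668°) = 2 sin 334° cos 334° = -0.788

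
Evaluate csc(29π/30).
csc(29π/30) = 9.567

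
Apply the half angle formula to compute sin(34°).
sin(34°) = √((1 - cos 68°)/2) = 0.5592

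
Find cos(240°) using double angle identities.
cos(240°) = cos²120° - sin²120° = -1/2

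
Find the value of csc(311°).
csc(311°) = -1.325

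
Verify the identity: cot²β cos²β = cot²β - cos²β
RHS = cos²β/sin²β - cos²β = cos²β(1/sin²β - 1) = cos²β · (1 - sin²β)/sin²β = cos²β · cos²β/sin²β = cos²β · cot²β = LHS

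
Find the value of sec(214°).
sec(214°) = -1.206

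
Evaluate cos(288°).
cos(288°) = 0.309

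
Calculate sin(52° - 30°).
sin(52° - 30°) = sin 52° cos 30° - cos 52° sin 30° = 0.3746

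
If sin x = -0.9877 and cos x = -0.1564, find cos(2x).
cos(2x) = cos²x - sin²x = -0.9511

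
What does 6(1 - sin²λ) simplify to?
6(1 - sin²λ) = 6(cos²λ) (using Pythagorean identity)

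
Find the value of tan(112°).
tan(112°) = -2.475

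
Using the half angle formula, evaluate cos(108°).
cos(108°) = -√((1 + cos 216°)/2) = -0.309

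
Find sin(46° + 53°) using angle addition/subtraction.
sin(46° + 53°) = sin 46° cos 53° + cos 46° sin 53° = 0.9877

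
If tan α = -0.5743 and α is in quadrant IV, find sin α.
sin α = -0.498 (using tan²α + 1 = sec²α)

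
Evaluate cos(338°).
cos(338°) = 0.9272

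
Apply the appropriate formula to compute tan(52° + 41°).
tan(52° + 41°) = (tan 52° + tan 41°)/(1 - tan 52° tan 41°) = -19.08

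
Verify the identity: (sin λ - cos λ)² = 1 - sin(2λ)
LHS = sin²λ - 2 sin λ cos λ + cos²λ = (sin²λ + cos²λ) - 2 sin λ cos λ = 1 - sin(2λ) = RHS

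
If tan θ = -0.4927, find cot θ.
cot θ = 1/tan θ = -2.03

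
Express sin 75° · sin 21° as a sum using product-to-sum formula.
sin 75° sin 21° = (1/2)[cos(75°-21°) - cos(75°+21°)]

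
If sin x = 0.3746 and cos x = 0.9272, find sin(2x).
sin(2x) = 2 sin x cos x = 0.6947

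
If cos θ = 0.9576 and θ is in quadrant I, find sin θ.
sin θ = 0.2881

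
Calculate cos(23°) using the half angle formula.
cos(23°) = √((1 + cos 46°)/2) = 0.9205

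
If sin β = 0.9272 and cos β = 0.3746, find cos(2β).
cos(2β) = cos²β - sin²β = -0.7194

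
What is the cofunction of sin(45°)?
sin(45°) = cos(90° - 45°) = cos(45°)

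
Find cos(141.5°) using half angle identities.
cos(141.5°) = -√((1 + cos 283°)/2) = -0.7826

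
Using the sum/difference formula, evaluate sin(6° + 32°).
sin(6° + 32°) = sin 6° cos 32° + cos 6° sin 32° = 0.6157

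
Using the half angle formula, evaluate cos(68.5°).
cos(68.5°) = √((1 + cos 137°)/2) = 0.3665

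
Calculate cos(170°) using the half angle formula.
cos(170°) = -√((1 + cos 340°)/2) = -0.9848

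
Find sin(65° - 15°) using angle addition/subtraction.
sin(65° - 15°) = sin 65° cos 15° - cos 65° sin 15° = 0.766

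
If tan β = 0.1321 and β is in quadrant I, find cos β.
cos β = 0.9914 (using tan²β + 1 = sec²β)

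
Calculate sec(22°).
sec(22°) = 1.079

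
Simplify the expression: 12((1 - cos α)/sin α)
12((1 - cos α)/sin α) = 12(tan(α/2)) (using Half angle)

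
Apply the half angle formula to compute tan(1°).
tan(1°) = sin 2° / (1 + cos 2°) = 0.01746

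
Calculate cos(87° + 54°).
cos(87° + 54°) = cos 87° cos 54° - sin 87° sin 54° = -0.7771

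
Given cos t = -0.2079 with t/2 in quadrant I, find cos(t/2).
cos(t/2) = ±√((1 + cos t)/2); positive since t/2 ∈ QI, so cos(t/2) = 0.6293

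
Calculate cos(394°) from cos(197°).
cos(394°) = cos²197° - sin²197° = 0.829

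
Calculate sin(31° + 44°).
sin(31° + 44°) = sin 31° cos 44° + cos 31° sin 44° = (√6+√2)/4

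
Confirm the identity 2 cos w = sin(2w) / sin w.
RHS = 2 sin w cos w / sin w = 2 cos w = LHS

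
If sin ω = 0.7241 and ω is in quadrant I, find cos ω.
cos ω = 0.6897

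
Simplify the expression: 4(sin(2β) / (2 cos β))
4(sin(2β) / (2 cos β)) = 4(sin β) (using Double angle)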